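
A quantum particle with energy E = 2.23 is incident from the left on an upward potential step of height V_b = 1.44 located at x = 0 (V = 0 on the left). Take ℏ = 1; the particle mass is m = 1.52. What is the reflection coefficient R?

On each side the TISE gives plane waves with k = √(2m(E − V))/ℏ: k₁ = √(2·1.52·2.23) = 2.604, k₂ = √(2·1.52·0.79) = 1.550.
Matching ψ and ψ′ at x = 0 gives r = (k₁ − k₂)/(k₁ + k₂), so R = r² = 0.06440 and T = 1 − R = 0.9356.

R = 0.0644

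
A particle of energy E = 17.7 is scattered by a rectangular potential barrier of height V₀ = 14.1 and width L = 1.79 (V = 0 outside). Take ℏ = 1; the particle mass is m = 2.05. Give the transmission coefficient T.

Above the barrier the interior wavenumber is k₂ = √(2m(E − V₀))/ℏ = 3.842, giving phase k₂L = 6.877.
Matching at both interfaces gives T⁻¹ = 1 + V₀² sin²(k₂L) / [4E(E − V₀)] = 1.244, hence T = 0.804.

T = 0.804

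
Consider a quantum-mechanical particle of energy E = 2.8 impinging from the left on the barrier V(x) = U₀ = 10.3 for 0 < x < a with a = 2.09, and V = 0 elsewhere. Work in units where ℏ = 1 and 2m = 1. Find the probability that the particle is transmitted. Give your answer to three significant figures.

E < U₀: inside the barrier ψ ∝ e^{±κx} with κ = √(2m(U₀ − E))/ℏ = 2.739.
κa = 5.724, sinh(κa) = 153.0.
Matching ψ, ψ′ at both faces gives T = [1 + U₀² sinh²(κa) / (4E(U₀ − E))]⁻¹ = 1/29570 = 0.0000338.

T = 0.0000338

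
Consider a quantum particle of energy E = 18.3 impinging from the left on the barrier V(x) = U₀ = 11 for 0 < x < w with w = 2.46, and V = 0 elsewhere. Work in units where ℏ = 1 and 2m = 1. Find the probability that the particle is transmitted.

Above the barrier the interior wavenumber is k₂ = √(2m(E − U₀))/ℏ = 2.702, giving phase k₂w = 6.647.
T = [1 + U₀² sin²(k₂w) / (4E(E − U₀))]⁻¹ = 1/1.029 = 0.972.

T = 0.972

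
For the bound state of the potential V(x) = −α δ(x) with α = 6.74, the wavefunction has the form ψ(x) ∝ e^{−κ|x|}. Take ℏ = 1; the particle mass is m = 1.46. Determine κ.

Integrating the TISE across x = 0 gives the cusp condition ψ'(0⁺) − ψ'(0⁻) = −(2mα/ℏ²)ψ(0).
With ψ ∝ e^{−κ|x|} this yields −2κ = −2mα/ℏ², so κ = mα/ℏ² = 9.840.

κ = 9.84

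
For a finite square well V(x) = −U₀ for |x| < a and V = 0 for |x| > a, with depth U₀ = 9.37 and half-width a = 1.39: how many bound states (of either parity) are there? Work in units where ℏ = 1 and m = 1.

The dimensionless depth is z₀ = a√(2mU₀)/ℏ = 1.39 × √(18.74) = 6.017.
The even/odd transcendental equations gain one root per π/2 in z₀, giving N = 1 + ⌊2z₀/π⌋ = 1 + ⌊3.831⌋ = 4.

N = 4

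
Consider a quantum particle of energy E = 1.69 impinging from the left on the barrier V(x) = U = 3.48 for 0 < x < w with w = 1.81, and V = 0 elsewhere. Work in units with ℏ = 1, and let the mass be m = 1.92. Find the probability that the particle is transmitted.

Since E < U the interior solution is evanescent with decay constant κ = √(2m(U − E))/ℏ = 2.622.
κw = 4.745, sinh(κw) = 57.52.
The exact tunnelling result is T⁻¹ = 1 + U² sinh²(κw) / [4E(U − E)] = 3312, so T = 0.000302.

T = 0.000302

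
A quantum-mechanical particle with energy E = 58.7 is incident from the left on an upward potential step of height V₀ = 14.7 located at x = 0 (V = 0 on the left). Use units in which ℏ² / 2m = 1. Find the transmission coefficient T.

On each side the TISE gives plane waves with k = √(2m(E − V))/ℏ: k₁ = √(2·½·58.7) = 7.662, k₂ = √(2·½·44) = 6.633.
Continuity of ψ and ψ′ at the step yields the reflection amplitude r = (k₁ − k₂)/(k₁ + k₂) = 0.07194; thus R = |r|² = 0.005175, T = 0.9948.

T = 0.995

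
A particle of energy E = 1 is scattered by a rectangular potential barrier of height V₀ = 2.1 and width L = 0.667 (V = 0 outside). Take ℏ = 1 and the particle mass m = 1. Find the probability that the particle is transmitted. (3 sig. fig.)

Since E < V₀ the interior solution is evanescent with decay constant κ = √(2m(V₀ − E))/ℏ = 1.483.
κL = 0.9893, sinh(κL) = 1.159.
Matching ψ, ψ′ at both faces gives T = [1 + V₀² sinh²(κL) / (4E(V₀ − E))]⁻¹ = 1/2.346 = 0.426.

T = 0.426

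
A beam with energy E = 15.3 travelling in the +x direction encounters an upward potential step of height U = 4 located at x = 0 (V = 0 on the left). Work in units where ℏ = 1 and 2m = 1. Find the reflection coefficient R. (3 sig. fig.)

R = 0.00572

On each side the TISE gives plane waves with k = √(2m(E − V))/ℏ: k₁ = √(2·½·15.3) = 3.912, k₂ = √(2·½·11.3) = 3.362.
Continuity of ψ and ψ′ at the step yields the reflection amplitude r = (k₁ − k₂)/(k₁ + k₂) = 0.07562; thus R = |r|² = 0.005718, T = 0.9943.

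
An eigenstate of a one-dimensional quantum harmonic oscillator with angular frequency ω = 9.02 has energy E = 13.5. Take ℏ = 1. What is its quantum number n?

n = 1

Invert E_n = (n + ½)ℏω: n = E/ℏω − ½ = 0.997, so n = 1.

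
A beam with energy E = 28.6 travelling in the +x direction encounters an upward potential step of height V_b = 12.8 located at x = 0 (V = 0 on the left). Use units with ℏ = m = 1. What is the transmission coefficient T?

T = 0.978

On each side the TISE gives plane waves with k = √(2m(E − V))/ℏ: k₁ = √(2·1·28.6) = 7.563, k₂ = √(2·1·15.8) = 5.621.
Continuity of ψ and ψ′ at the step yields the reflection amplitude r = (k₁ − k₂)/(k₁ + k₂) = 0.1473; thus R = |r|² = 0.02169, T = 0.9783.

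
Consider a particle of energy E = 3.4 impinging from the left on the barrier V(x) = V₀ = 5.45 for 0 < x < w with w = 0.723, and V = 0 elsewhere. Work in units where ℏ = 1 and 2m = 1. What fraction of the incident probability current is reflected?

E < V₀: inside the barrier ψ ∝ e^{±κx} with κ = √(2m(V₀ − E))/ℏ = 1.432.
κw = 1.035, sinh(κw) = 1.230.
The exact tunnelling result is T⁻¹ = 1 + V₀² sinh²(κw) / [4E(V₀ − E)] = 2.612, so T = 0.383.
R = 1 − T = 0.617.

R = 0.617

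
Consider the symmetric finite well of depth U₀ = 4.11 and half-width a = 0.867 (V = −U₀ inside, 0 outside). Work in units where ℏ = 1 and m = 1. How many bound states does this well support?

Define the well-strength parameter z₀ = (a/ℏ)√(2mU₀) = 0.867 × √(2·1·4.11) = 2.486.
A new bound state (alternating even/odd) appears each time z₀ passes a multiple of π/2, so N = ⌊2z₀/π⌋ + 1 = ⌊1.582⌋ + 1 = 2.

N = 2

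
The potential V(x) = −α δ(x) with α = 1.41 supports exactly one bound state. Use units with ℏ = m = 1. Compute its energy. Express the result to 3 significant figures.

For x ≠ 0 the bound state is ψ ∝ e^{−κ|x|}; integrating the TISE across the delta gives the cusp condition 2κ = 2mα/ℏ², so κ = 1.410.
Then E = −ℏ²κ²/(2m) = −mα²/(2ℏ²) = -0.9941.

E = -0.994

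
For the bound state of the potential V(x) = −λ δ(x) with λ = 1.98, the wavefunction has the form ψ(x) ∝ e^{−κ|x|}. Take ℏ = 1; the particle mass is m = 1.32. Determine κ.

Integrating the TISE across x = 0 gives the cusp condition ψ'(0⁺) − ψ'(0⁻) = −(2mλ/ℏ²)ψ(0).
With ψ ∝ e^{−κ|x|} this yields −2κ = −2mλ/ℏ², so κ = mλ/ℏ² = 2.614.

κ = 2.61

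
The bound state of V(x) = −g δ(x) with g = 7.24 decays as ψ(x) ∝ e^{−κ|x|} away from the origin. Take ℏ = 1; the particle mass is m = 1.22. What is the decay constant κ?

Integrate −(ℏ²/2m)ψ'' − gδ(x)ψ = Eψ from −ε to +ε: the ψ'' term gives ψ'(0⁺) − ψ'(0⁻) and the δ term gives −(2mg/ℏ²)ψ(0).
With ψ ∝ e^{−κ|x|} this yields −2κ = −2mg/ℏ², so κ = mg/ℏ² = 8.833.

κ = 8.83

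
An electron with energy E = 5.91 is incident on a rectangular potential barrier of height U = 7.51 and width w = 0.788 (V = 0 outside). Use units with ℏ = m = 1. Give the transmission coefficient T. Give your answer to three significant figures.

T = 0.153

Since E < U the interior solution is evanescent with decay constant κ = √(2m(U − E))/ℏ = 1.789.
κw = 1.410, sinh(κw) = 1.925.
The exact tunnelling result is T⁻¹ = 1 + U² sinh²(κw) / [4E(U − E)] = 6.526, so T = 0.153.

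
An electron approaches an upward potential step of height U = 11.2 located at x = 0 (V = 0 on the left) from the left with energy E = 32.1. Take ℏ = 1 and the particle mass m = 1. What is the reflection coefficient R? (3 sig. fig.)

On each side the TISE gives plane waves with k = √(2m(E − V))/ℏ: k₁ = √(2·1·32.1) = 8.012, k₂ = √(2·1·20.9) = 6.465.
Matching ψ and ψ′ at x = 0 gives r = (k₁ − k₂)/(k₁ + k₂), so R = r² = 0.01142 and T = 1 − R = 0.9886.

R = 0.0114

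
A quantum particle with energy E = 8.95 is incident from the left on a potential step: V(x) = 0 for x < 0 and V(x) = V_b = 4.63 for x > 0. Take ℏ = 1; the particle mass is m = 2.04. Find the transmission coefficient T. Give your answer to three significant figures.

On each side the TISE gives plane waves with k = √(2m(E − V))/ℏ: k₁ = √(2·2.04·8.95) = 6.043, k₂ = √(2·2.04·4.32) = 4.198.
Matching ψ and ψ′ at x = 0 gives r = (k₁ − k₂)/(k₁ + k₂), so R = r² = 0.03244 and T = 1 − R = 0.9676.

T = 0.968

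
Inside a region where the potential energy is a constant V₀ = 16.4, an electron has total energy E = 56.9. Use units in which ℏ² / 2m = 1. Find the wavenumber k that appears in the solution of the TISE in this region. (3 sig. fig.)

k = 6.36

With E > V₀ the solution is oscillatory, ψ ∝ e^{±ikx} with k = √(2m(E − V₀))/ℏ.
k = √(2 × 0.5 × 40.5) = 6.364.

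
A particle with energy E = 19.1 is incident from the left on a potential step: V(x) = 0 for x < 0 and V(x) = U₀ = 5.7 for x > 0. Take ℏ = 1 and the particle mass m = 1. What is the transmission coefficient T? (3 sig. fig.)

T = 0.992

On each side the TISE gives plane waves with k = √(2m(E − V))/ℏ: k₁ = √(2·1·19.1) = 6.181, k₂ = √(2·1·13.4) = 5.177.
Continuity of ψ and ψ′ at the step yields the reflection amplitude r = (k₁ − k₂)/(k₁ + k₂) = 0.08838; thus R = |r|² = 0.007811, T = 0.9922.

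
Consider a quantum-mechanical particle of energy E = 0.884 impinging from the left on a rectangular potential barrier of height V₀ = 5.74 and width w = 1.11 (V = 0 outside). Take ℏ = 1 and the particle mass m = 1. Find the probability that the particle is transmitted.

T = 0.00206

E < V₀: inside the barrier ψ ∝ e^{±κx} with κ = √(2m(V₀ − E))/ℏ = 3.116.
κw = 3.459, sinh(κw) = 15.88.
Matching ψ, ψ′ at both faces gives T = [1 + V₀² sinh²(κw) / (4E(V₀ − E))]⁻¹ = 1/484.9 = 0.00206.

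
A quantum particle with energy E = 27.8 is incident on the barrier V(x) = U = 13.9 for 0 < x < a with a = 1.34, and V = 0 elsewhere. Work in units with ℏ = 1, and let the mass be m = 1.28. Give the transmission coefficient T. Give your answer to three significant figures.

Above the barrier the interior wavenumber is k₂ = √(2m(E − U))/ℏ = 5.965, giving phase k₂a = 7.993.
Matching at both interfaces gives T⁻¹ = 1 + U² sin²(k₂a) / [4E(E − U)] = 1.123, hence T = 0.891.

T = 0.891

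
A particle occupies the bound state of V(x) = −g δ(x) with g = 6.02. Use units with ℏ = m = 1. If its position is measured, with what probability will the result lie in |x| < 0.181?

P = 0.887

The normalised bound state is ψ = √κ e^{−κ|x|} with κ = mg/ℏ² = 6.020.
P(|x| < d) = ∫_{−d}^{d} κ e^{−2κ|x|} dx = 1 − e^{−2κd} = 1 − e^{−2.179} = 0.8869.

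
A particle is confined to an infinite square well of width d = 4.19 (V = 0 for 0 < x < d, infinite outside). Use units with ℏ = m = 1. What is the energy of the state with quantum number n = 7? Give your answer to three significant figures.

E = 13.8

Requiring ψ(0) = ψ(d) = 0 quantises k = nπ/d, hence E_n = ℏ²k²/2m = n²π²ℏ²/(2md²).
E_7 = 7² × π² / (2 × 1 × 4.19²) = 13.77.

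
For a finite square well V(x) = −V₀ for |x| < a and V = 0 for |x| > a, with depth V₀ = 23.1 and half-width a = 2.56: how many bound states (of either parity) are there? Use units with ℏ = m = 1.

The dimensionless depth is z₀ = a√(2mV₀)/ℏ = 2.56 × √(46.20) = 17.40.
The even/odd transcendental equations gain one root per π/2 in z₀, giving N = 1 + ⌊2z₀/π⌋ = 1 + ⌊11.08⌋ = 12.

N = 12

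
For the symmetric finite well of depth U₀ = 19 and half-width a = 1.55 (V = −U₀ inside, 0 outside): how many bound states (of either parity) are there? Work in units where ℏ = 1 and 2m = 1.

The dimensionless depth is z₀ = a√(2mU₀)/ℏ = 1.55 × √(19.00) = 6.756.
The even/odd transcendental equations gain one root per π/2 in z₀, giving N = 1 + ⌊2z₀/π⌋ = 1 + ⌊4.301⌋ = 5.

N = 5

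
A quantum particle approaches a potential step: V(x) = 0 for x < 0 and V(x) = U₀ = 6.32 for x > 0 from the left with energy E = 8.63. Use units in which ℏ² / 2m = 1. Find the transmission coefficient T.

T = 0.899

On each side the TISE gives plane waves with k = √(2m(E − V))/ℏ: k₁ = √(2·½·8.63) = 2.938, k₂ = √(2·½·2.31) = 1.520.
Matching ψ and ψ′ at x = 0 gives r = (k₁ − k₂)/(k₁ + k₂), so R = r² = 0.1012 and T = 1 − R = 0.8988.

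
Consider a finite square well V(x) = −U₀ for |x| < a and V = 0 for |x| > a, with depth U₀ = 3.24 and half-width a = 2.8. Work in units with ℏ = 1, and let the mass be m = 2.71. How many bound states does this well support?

N = 8

The dimensionless depth is z₀ = a√(2mU₀)/ℏ = 2.8 × √(17.56) = 11.73.
The even/odd transcendental equations gain one root per π/2 in z₀, giving N = 1 + ⌊2z₀/π⌋ = 1 + ⌊7.470⌋ = 8.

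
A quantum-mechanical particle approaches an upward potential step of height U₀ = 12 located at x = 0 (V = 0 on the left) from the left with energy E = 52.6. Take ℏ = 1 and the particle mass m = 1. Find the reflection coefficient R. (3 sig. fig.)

R = 0.00418

The wavenumbers are k₁ = √(2mE)/ℏ = 10.26 on the left and k₂ = √(2m(E − U₀))/ℏ = 9.011 on the right.
Continuity of ψ and ψ′ at the step yields the reflection amplitude r = (k₁ − k₂)/(k₁ + k₂) = 0.06465; thus R = |r|² = 0.004179, T = 0.9958.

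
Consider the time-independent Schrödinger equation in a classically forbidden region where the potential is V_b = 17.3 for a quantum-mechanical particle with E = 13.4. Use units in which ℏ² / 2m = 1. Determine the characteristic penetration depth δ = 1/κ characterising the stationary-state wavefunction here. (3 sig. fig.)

Since E < V_b the TISE in this region is ψ'' = κ²ψ with κ = √(2m(V_b − E))/ℏ.
κ = √(2 × 0.5 × 3.9) = 1.975. The penetration depth is δ = 1/κ = 0.506.

δ = 0.506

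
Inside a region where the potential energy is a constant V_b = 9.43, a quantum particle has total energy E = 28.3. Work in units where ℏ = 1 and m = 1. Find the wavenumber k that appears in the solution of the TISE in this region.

k = 6.14

With E > V_b the solution is oscillatory, ψ ∝ e^{±ikx} with k = √(2m(E − V_b))/ℏ.
k = √(2 × 1 × 18.87) = 6.143.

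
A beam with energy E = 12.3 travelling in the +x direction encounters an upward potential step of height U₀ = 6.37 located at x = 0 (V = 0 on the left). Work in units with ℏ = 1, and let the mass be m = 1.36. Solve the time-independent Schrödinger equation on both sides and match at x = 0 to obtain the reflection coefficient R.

On each side the TISE gives plane waves with k = √(2m(E − V))/ℏ: k₁ = √(2·1.36·12.3) = 5.784, k₂ = √(2·1.36·5.93) = 4.016.
Continuity of ψ and ψ′ at the step yields the reflection amplitude r = (k₁ − k₂)/(k₁ + k₂) = 0.1804; thus R = |r|² = 0.03254, T = 0.9675.

R = 0.0325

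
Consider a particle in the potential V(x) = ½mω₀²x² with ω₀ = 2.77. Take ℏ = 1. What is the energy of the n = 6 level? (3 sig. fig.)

E = 18.0

The oscillator eigenvalues are E_n = ℏω₀(n + ½), so E_6 = 2.77 × 6.5 = 18.01.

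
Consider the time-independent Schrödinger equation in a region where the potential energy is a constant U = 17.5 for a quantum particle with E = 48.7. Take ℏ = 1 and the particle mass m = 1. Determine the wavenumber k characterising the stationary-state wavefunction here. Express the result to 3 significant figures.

k = 7.90

With E > U the solution is oscillatory, ψ ∝ e^{±ikx} with k = √(2m(E − U))/ℏ.
k = √(2 × 1 × 31.2) = 7.899.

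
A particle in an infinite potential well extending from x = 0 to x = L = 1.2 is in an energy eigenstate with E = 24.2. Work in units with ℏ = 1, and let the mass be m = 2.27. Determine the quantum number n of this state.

For an infinite well E_n = n²π²ℏ²/(2mL²), so n = (L/πℏ)√(2mE).
n = (1.2/π) × √(2 × 2.27 × 24.2) = 4.004 → n = 4.

n = 4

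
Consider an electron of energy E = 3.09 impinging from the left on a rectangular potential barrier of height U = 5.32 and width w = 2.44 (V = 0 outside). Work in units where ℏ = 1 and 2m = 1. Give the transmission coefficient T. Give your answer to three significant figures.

T = 0.00266

Since E < U the interior solution is evanescent with decay constant κ = √(2m(U − E))/ℏ = 1.493.
κw = 3.644, sinh(κw) = 19.10.
Matching ψ, ψ′ at both faces gives T = [1 + U² sinh²(κw) / (4E(U − E))]⁻¹ = 1/375.7 = 0.00266.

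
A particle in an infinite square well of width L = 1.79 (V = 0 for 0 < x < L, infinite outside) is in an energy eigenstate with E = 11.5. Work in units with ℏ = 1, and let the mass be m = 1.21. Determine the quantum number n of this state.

From E_n = n²π²ℏ²/(2mL²) invert to n = √(2mL²E)/(πℏ).
n = (1.79/π) × √(2 × 1.21 × 11.5) = 3.006 → n = 3.

n = 3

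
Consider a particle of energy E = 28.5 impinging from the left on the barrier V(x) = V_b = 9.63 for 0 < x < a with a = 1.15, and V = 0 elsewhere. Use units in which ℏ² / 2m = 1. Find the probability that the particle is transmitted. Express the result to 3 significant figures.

E > V_b: inside the barrier k₂ = √(2m(E − V_b))/ℏ = 4.344, k₂a = 4.996.
Matching at both interfaces gives T⁻¹ = 1 + V_b² sin²(k₂a) / [4E(E − V_b)] = 1.040, hence T = 0.962.

T = 0.962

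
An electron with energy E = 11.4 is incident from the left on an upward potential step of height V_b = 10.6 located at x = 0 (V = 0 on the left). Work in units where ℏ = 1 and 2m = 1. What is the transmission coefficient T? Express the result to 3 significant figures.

On each side the TISE gives plane waves with k = √(2m(E − V))/ℏ: k₁ = √(2·½·11.4) = 3.376, k₂ = √(2·½·0.8) = 0.8944.
Matching ψ and ψ′ at x = 0 gives r = (k₁ − k₂)/(k₁ + k₂), so R = r² = 0.3377 and T = 1 − R = 0.6623.

T = 0.662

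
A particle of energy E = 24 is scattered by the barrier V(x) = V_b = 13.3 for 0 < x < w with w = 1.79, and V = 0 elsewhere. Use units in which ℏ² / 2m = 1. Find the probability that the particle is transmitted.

T = 0.971

E > V_b: inside the barrier k₂ = √(2m(E − V_b))/ℏ = 3.271, k₂w = 5.855.
Matching at both interfaces gives T⁻¹ = 1 + V_b² sin²(k₂w) / [4E(E − V_b)] = 1.030, hence T = 0.971.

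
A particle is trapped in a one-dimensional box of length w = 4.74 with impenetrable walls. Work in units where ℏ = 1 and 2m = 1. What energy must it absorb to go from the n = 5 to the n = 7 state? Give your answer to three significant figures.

E_n = n²π²ℏ²/(2mw²), so ΔE = (7² − 5²) π²ℏ²/(2mw²).
ΔE = 24 × π² / (2 × 0.5 × 4.74²) = 10.54.

ΔE = 10.5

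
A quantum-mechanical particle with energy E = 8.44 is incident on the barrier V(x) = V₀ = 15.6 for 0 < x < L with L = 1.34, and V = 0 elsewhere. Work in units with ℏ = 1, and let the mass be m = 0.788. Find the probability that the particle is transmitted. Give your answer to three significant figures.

E < V₀: inside the barrier ψ ∝ e^{±κx} with κ = √(2m(V₀ − E))/ℏ = 3.359.
κL = 4.501, sinh(κL) = 45.06.
Matching ψ, ψ′ at both faces gives T = [1 + V₀² sinh²(κL) / (4E(V₀ − E))]⁻¹ = 1/2045 = 0.000489.

T = 0.000489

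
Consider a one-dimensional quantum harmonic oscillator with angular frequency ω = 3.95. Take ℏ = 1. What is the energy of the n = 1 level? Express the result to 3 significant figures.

The oscillator eigenvalues are E_n = ℏω(n + ½), so E_1 = 3.95 × 1.5 = 5.925.

E = 5.93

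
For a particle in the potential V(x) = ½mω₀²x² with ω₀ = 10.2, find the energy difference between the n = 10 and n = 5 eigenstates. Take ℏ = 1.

E_n = ℏω₀(n + ½), so ΔE = (10 − 5) ℏω₀ = 5 × 10.2 = 51.00.

ΔE = 51.0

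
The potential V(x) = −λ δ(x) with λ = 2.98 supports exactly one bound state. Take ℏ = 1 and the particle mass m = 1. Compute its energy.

E = -4.44

For x ≠ 0 the bound state is ψ ∝ e^{−κ|x|}; integrating the TISE across the delta gives the cusp condition 2κ = 2mλ/ℏ², so κ = 2.980.
Then E = −ℏ²κ²/(2m) = −mλ²/(2ℏ²) = -4.440.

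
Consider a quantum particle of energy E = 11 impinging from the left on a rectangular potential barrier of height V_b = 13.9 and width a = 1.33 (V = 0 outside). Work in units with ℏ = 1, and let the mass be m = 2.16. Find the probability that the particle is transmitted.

E < V_b: inside the barrier ψ ∝ e^{±κx} with κ = √(2m(V_b − E))/ℏ = 3.539.
κa = 4.708, sinh(κa) = 55.38.
The exact tunnelling result is T⁻¹ = 1 + V_b² sinh²(κa) / [4E(V_b − E)] = 4646, so T = 0.000215.

T = 0.000215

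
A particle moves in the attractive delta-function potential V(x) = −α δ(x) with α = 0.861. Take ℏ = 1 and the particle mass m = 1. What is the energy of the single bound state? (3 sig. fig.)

E = -0.371

For x ≠ 0 the bound state is ψ ∝ e^{−κ|x|}; integrating the TISE across the delta gives the cusp condition 2κ = 2mα/ℏ², so κ = 0.8610.
Then E = −ℏ²κ²/(2m) = −mα²/(2ℏ²) = -0.3707.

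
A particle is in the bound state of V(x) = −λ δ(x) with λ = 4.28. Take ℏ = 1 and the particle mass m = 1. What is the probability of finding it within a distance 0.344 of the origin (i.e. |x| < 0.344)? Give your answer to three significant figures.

The normalised bound state is ψ = √κ e^{−κ|x|} with κ = mλ/ℏ² = 4.280.
P(|x| < d) = ∫_{−d}^{d} κ e^{−2κ|x|} dx = 1 − e^{−2κd} = 1 − e^{−2.945} = 0.9474.

P = 0.947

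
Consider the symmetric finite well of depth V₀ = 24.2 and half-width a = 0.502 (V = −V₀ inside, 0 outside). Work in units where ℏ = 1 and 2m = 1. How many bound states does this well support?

N = 2

The dimensionless depth is z₀ = a√(2mV₀)/ℏ = 0.502 × √(24.20) = 2.470.
The even/odd transcendental equations gain one root per π/2 in z₀, giving N = 1 + ⌊2z₀/π⌋ = 1 + ⌊1.572⌋ = 2.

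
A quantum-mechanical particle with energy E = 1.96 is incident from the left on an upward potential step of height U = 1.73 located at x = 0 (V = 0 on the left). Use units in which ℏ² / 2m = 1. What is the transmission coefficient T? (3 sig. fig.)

On each side the TISE gives plane waves with k = √(2m(E − V))/ℏ: k₁ = √(2·½·1.96) = 1.400, k₂ = √(2·½·0.23) = 0.4796.
Continuity of ψ and ψ′ at the step yields the reflection amplitude r = (k₁ − k₂)/(k₁ + k₂) = 0.4897; thus R = |r|² = 0.2398, T = 0.7602.

T = 0.760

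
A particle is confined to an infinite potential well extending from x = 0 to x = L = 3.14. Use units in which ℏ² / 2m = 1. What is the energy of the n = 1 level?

The infinite-well eigenfunctions ψ_n = √(2/L) sin(nπx/L) vanish at both walls, giving E_n = n²π²ℏ²/(2mL²).
E_1 = 1² × π² / (2 × 0.5 × 3.14²) = 1.001.

E = 1.00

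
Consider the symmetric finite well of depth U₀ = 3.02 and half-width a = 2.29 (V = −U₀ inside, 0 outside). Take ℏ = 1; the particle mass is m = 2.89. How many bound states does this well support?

N = 7

Define the well-strength parameter z₀ = (a/ℏ)√(2mU₀) = 2.29 × √(2·2.89·3.02) = 9.568.
A new bound state (alternating even/odd) appears each time z₀ passes a multiple of π/2, so N = ⌊2z₀/π⌋ + 1 = ⌊6.091⌋ + 1 = 7.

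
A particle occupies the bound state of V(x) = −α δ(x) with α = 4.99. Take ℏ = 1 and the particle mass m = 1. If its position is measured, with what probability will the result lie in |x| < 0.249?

The normalised bound state is ψ = √κ e^{−κ|x|} with κ = mα/ℏ² = 4.990.
P(|x| < d) = ∫_{−d}^{d} κ e^{−2κ|x|} dx = 1 − e^{−2κd} = 1 − e^{−2.485} = 0.9167.

P = 0.917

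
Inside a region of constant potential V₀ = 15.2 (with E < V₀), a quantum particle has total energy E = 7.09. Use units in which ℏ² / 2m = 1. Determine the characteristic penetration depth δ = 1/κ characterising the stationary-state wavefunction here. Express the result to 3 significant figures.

Since E < V₀ the TISE in this region is ψ'' = κ²ψ with κ = √(2m(V₀ − E))/ℏ.
κ = √(2 × 0.5 × 8.11) = 2.848. The penetration depth is δ = 1/κ = 0.351.

δ = 0.351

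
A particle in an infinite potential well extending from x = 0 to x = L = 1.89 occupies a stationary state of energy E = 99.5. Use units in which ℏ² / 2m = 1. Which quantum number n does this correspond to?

From E_n = n²π²ℏ²/(2mL²) invert to n = √(2mL²E)/(πℏ).
n = (1.89/π) × √(2 × 0.5 × 99.5) = 6.001 → n = 6.

n = 6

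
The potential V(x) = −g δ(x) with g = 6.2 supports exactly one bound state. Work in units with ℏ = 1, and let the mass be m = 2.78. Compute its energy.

The bound state is ψ(x) = √κ e^{−κ|x|}. The derivative jump ψ'(0⁺) − ψ'(0⁻) = −(2mg/ℏ²)ψ(0) fixes κ = mg/ℏ² = 17.24.
Then E = −ℏ²κ²/(2m) = −mg²/(2ℏ²) = -53.43.

E = -53.4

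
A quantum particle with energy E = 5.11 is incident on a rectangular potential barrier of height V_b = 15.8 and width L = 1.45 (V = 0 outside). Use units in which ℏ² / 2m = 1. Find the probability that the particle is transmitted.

T = 0.000267

E < V_b: inside the barrier ψ ∝ e^{±κx} with κ = √(2m(V_b − E))/ℏ = 3.270.
κL = 4.741, sinh(κL) = 57.26.
The exact tunnelling result is T⁻¹ = 1 + V_b² sinh²(κL) / [4E(V_b − E)] = 3747, so T = 0.000267.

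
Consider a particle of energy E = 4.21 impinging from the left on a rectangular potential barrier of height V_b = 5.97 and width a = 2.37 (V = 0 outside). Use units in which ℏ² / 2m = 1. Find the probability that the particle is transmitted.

Since E < V_b the interior solution is evanescent with decay constant κ = √(2m(V_b − E))/ℏ = 1.327.
κa = 3.144, sinh(κa) = 11.58.
The exact tunnelling result is T⁻¹ = 1 + V_b² sinh²(κa) / [4E(V_b − E)] = 162.2, so T = 0.00616.

T = 0.00616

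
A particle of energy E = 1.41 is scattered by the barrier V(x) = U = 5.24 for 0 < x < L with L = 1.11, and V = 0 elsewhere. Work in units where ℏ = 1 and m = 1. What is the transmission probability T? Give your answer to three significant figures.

Since E < U the interior solution is evanescent with decay constant κ = √(2m(U − E))/ℏ = 2.768.
κL = 3.072, sinh(κL) = 10.77.
Matching ψ, ψ′ at both faces gives T = [1 + U² sinh²(κL) / (4E(U − E))]⁻¹ = 1/148.5 = 0.00674.

T = 0.00674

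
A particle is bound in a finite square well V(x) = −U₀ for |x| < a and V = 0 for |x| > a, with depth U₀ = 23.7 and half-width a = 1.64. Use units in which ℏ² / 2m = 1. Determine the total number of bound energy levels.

N = 6

The dimensionless depth is z₀ = a√(2mU₀)/ℏ = 1.64 × √(23.70) = 7.984.
The even/odd transcendental equations gain one root per π/2 in z₀, giving N = 1 + ⌊2z₀/π⌋ = 1 + ⌊5.083⌋ = 6.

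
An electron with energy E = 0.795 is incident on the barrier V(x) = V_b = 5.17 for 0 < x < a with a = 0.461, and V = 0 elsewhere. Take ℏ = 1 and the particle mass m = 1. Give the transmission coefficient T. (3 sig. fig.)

T = 0.135

E < V_b: inside the barrier ψ ∝ e^{±κx} with κ = √(2m(V_b − E))/ℏ = 2.958.
κa = 1.364, sinh(κa) = 1.827.
Matching ψ, ψ′ at both faces gives T = [1 + V_b² sinh²(κa) / (4E(V_b − E))]⁻¹ = 1/7.415 = 0.135.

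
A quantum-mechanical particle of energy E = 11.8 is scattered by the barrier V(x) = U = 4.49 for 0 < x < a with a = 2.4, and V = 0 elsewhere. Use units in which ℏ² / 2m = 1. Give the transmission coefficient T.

E > U: inside the barrier k₂ = √(2m(E − U))/ℏ = 2.704, k₂a = 6.489.
Matching at both interfaces gives T⁻¹ = 1 + U² sin²(k₂a) / [4E(E − U)] = 1.002, hence T = 0.998.

T = 0.998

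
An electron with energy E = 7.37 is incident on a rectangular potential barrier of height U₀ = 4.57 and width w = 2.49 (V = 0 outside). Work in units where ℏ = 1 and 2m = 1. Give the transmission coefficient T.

E > U₀: inside the barrier k₂ = √(2m(E − U₀))/ℏ = 1.673, k₂w = 4.167.
T = [1 + U₀² sin²(k₂w) / (4E(E − U₀))]⁻¹ = 1/1.185 = 0.844.

T = 0.844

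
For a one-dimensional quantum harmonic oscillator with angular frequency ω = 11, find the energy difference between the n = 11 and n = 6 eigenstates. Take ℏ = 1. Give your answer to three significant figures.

E_n = ℏω(n + ½), so ΔE = (11 − 6) ℏω = 5 × 11 = 55.00.

ΔE = 55.0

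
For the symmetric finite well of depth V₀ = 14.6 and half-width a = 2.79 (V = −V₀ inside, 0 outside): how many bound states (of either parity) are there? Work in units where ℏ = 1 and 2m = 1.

N = 7

Define the well-strength parameter z₀ = (a/ℏ)√(2mV₀) = 2.79 × √(2·0.5·14.6) = 10.66.
The even/odd transcendental equations gain one root per π/2 in z₀, giving N = 1 + ⌊2z₀/π⌋ = 1 + ⌊6.787⌋ = 7.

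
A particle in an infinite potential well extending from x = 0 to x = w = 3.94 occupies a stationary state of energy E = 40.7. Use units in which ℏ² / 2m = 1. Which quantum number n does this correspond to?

n = 8

From E_n = n²π²ℏ²/(2mw²) invert to n = √(2mw²E)/(πℏ).
n = (3.94/π) × √(2 × 0.5 × 40.7) = 8.001 → n = 8.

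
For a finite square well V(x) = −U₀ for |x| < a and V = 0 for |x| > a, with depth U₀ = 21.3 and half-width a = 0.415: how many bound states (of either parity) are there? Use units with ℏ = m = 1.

Define the well-strength parameter z₀ = (a/ℏ)√(2mU₀) = 0.415 × √(2·1·21.3) = 2.709.
A new bound state (alternating even/odd) appears each time z₀ passes a multiple of π/2, so N = ⌊2z₀/π⌋ + 1 = ⌊1.724⌋ + 1 = 2.

N = 2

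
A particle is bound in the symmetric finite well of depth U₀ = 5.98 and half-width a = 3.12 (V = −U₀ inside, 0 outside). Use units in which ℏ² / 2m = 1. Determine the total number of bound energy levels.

The dimensionless depth is z₀ = a√(2mU₀)/ℏ = 3.12 × √(5.980) = 7.630.
The even/odd transcendental equations gain one root per π/2 in z₀, giving N = 1 + ⌊2z₀/π⌋ = 1 + ⌊4.857⌋ = 5.

N = 5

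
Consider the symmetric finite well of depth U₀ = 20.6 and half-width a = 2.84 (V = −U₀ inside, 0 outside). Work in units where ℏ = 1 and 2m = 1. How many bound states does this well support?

N = 9

Define the well-strength parameter z₀ = (a/ℏ)√(2mU₀) = 2.84 × √(2·0.5·20.6) = 12.89.
A new bound state (alternating even/odd) appears each time z₀ passes a multiple of π/2, so N = ⌊2z₀/π⌋ + 1 = ⌊8.206⌋ + 1 = 9.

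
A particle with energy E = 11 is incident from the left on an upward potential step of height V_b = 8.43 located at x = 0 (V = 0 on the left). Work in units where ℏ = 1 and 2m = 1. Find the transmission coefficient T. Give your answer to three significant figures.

T = 0.879

On each side the TISE gives plane waves with k = √(2m(E − V))/ℏ: k₁ = √(2·½·11) = 3.317, k₂ = √(2·½·2.57) = 1.603.
Continuity of ψ and ψ′ at the step yields the reflection amplitude r = (k₁ − k₂)/(k₁ + k₂) = 0.3483; thus R = |r|² = 0.1213, T = 0.8787.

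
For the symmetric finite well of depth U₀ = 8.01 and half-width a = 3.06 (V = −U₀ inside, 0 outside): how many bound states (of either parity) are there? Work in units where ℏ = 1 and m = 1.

N = 8

Define the well-strength parameter z₀ = (a/ℏ)√(2mU₀) = 3.06 × √(2·1·8.01) = 12.25.
A new bound state (alternating even/odd) appears each time z₀ passes a multiple of π/2, so N = ⌊2z₀/π⌋ + 1 = ⌊7.797⌋ + 1 = 8.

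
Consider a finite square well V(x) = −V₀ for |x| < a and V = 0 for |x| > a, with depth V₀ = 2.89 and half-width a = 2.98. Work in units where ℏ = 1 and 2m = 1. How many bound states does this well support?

The dimensionless depth is z₀ = a√(2mV₀)/ℏ = 2.98 × √(2.890) = 5.066.
A new bound state (alternating even/odd) appears each time z₀ passes a multiple of π/2, so N = ⌊2z₀/π⌋ + 1 = ⌊3.225⌋ + 1 = 4.

N = 4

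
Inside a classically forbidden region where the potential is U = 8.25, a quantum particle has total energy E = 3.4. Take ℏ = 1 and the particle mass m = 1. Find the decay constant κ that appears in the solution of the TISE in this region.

κ = 3.11

Since E < U the TISE in this region is ψ'' = κ²ψ with κ = √(2m(U − E))/ℏ.
κ = √(2 × 1 × 4.85) = 3.114.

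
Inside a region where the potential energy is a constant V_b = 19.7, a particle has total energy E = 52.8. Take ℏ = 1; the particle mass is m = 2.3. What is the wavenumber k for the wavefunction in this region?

k = 12.3

With E > V_b the solution is oscillatory, ψ ∝ e^{±ikx} with k = √(2m(E − V_b))/ℏ.
k = √(2 × 2.3 × 33.1) = 12.34.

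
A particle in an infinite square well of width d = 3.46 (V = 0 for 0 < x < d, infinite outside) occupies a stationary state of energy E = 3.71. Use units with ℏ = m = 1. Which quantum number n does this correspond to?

From E_n = n²π²ℏ²/(2md²) invert to n = √(2md²E)/(πℏ).
n = (3.46/π) × √(2 × 1 × 3.71) = 3.000 → n = 3.

n = 3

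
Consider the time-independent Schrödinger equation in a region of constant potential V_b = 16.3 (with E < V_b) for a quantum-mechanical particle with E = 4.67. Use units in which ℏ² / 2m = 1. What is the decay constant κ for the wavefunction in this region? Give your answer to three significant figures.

Since E < V_b the TISE in this region is ψ'' = κ²ψ with κ = √(2m(V_b − E))/ℏ.
κ = √(2 × 0.5 × 11.63) = 3.410.

κ = 3.41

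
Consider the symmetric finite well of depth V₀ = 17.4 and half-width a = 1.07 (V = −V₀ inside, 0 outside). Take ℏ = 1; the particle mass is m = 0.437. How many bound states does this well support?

The dimensionless depth is z₀ = a√(2mV₀)/ℏ = 1.07 × √(15.21) = 4.173.
A new bound state (alternating even/odd) appears each time z₀ passes a multiple of π/2, so N = ⌊2z₀/π⌋ + 1 = ⌊2.656⌋ + 1 = 3.

N = 3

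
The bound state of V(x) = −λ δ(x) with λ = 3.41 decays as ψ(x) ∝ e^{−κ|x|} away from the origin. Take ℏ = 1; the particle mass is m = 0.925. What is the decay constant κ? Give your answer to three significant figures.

κ = 3.15

Integrating the TISE across x = 0 gives the cusp condition ψ'(0⁺) − ψ'(0⁻) = −(2mλ/ℏ²)ψ(0).
With ψ ∝ e^{−κ|x|} this yields −2κ = −2mλ/ℏ², so κ = mλ/ℏ² = 3.154.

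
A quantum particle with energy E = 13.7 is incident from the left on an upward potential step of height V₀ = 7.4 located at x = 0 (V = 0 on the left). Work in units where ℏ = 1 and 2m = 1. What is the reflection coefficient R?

R = 0.0368

On each side the TISE gives plane waves with k = √(2m(E − V))/ℏ: k₁ = √(2·½·13.7) = 3.701, k₂ = √(2·½·6.3) = 2.510.
Continuity of ψ and ψ′ at the step yields the reflection amplitude r = (k₁ − k₂)/(k₁ + k₂) = 0.1918; thus R = |r|² = 0.03679, T = 0.9632.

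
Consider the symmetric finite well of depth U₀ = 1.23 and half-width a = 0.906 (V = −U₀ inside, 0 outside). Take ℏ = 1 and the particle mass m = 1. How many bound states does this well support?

N = 1

Define the well-strength parameter z₀ = (a/ℏ)√(2mU₀) = 0.906 × √(2·1·1.23) = 1.421.
The even/odd transcendental equations gain one root per π/2 in z₀, giving N = 1 + ⌊2z₀/π⌋ = 1 + ⌊0.9046⌋ = 1.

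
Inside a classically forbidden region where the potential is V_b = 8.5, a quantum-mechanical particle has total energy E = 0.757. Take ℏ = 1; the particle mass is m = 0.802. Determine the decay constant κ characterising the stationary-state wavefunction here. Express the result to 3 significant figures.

κ = 3.52

Since E < V_b the TISE in this region is ψ'' = κ²ψ with κ = √(2m(V_b − E))/ℏ.
κ = √(2 × 0.802 × 7.743) = 3.524.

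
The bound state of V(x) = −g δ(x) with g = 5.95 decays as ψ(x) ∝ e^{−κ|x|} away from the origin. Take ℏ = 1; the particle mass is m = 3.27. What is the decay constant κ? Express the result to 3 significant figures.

κ = 19.5

Integrating the TISE across x = 0 gives the cusp condition ψ'(0⁺) − ψ'(0⁻) = −(2mg/ℏ²)ψ(0).
With ψ ∝ e^{−κ|x|} this yields −2κ = −2mg/ℏ², so κ = mg/ℏ² = 19.46.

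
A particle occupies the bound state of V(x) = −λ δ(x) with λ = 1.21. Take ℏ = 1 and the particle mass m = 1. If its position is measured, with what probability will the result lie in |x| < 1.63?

P = 0.981

The normalised bound state is ψ = √κ e^{−κ|x|} with κ = mλ/ℏ² = 1.210.
P(|x| < d) = ∫_{−d}^{d} κ e^{−2κ|x|} dx = 1 − e^{−2κd} = 1 − e^{−3.945} = 0.9806.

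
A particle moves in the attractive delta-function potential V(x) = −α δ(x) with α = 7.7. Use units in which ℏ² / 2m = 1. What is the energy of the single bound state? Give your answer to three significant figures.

The bound state is ψ(x) = √κ e^{−κ|x|}. The derivative jump ψ'(0⁺) − ψ'(0⁻) = −(2mα/ℏ²)ψ(0) fixes κ = mα/ℏ² = 3.850.
Then E = −ℏ²κ²/(2m) = −mα²/(2ℏ²) = -14.82.

E = -14.8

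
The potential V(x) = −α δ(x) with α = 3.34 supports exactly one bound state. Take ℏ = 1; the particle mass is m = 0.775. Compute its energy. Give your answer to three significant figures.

E = -4.32

The bound state is ψ(x) = √κ e^{−κ|x|}. The derivative jump ψ'(0⁺) − ψ'(0⁻) = −(2mα/ℏ²)ψ(0) fixes κ = mα/ℏ² = 2.589.
Then E = −ℏ²κ²/(2m) = −mα²/(2ℏ²) = -4.323.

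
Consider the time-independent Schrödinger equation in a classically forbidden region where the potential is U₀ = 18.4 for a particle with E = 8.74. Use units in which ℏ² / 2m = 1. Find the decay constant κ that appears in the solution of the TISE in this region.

Since E < U₀ the TISE in this region is ψ'' = κ²ψ with κ = √(2m(U₀ − E))/ℏ.
κ = √(2 × 0.5 × 9.66) = 3.108.

κ = 3.11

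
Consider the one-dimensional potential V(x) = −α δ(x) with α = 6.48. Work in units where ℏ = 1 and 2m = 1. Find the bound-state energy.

For x ≠ 0 the bound state is ψ ∝ e^{−κ|x|}; integrating the TISE across the delta gives the cusp condition 2κ = 2mα/ℏ², so κ = 3.240.
Then E = −ℏ²κ²/(2m) = −mα²/(2ℏ²) = -10.50.

E = -10.5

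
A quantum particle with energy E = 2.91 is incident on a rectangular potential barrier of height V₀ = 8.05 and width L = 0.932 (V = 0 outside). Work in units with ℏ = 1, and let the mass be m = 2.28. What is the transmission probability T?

E < V₀: inside the barrier ψ ∝ e^{±κx} with κ = √(2m(V₀ − E))/ℏ = 4.841.
κL = 4.512, sinh(κL) = 45.55.
Matching ψ, ψ′ at both faces gives T = [1 + V₀² sinh²(κL) / (4E(V₀ − E))]⁻¹ = 1/2248 = 0.000445.

T = 0.000445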